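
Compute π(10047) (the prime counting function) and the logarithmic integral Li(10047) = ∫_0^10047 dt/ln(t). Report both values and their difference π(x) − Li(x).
π(10047) = 1233;  Li(10047) ≈ 1251.24;  π(x) − Li(x) ≈ -18.24.

Direct count of primes ≤ 10047 gives π(10047) = 1233. Numerical evaluation of the logarithmic integral gives Li(10047) ≈ 1251.24. The difference π(x) − Li(x) ≈ -18.24 is typically negative for small/moderate x (Li(x) overestimates), though Littlewood's theorem shows this sign changes infinitely often.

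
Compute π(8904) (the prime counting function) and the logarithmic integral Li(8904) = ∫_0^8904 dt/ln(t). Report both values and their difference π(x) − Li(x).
π(8904) = 1108;  Li(8904) ≈ 1126.40;  π(x) − Li(x) ≈ -18.40.

Direct count of primes ≤ 8904 gives π(8904) = 1108. Numerical evaluation of the logarithmic integral gives Li(8904) ≈ 1126.40. The difference π(x) − Li(x) ≈ -18.40 is typically negative for small/moderate x (Li(x) overestimates), though Littlewood's theorem shows this sign changes infinitely often.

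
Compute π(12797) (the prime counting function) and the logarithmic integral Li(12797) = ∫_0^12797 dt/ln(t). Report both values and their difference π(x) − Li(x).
π(12797) = 1525;  Li(12797) ≈ 1545.66;  π(x) − Li(x) ≈ -20.66.

Direct count of primes ≤ 12797 gives π(12797) = 1525. Numerical evaluation of the logarithmic integral gives Li(12797) ≈ 1545.66. The difference π(x) − Li(x) ≈ -20.66 is typically negative for small/moderate x (Li(x) overestimates), though Littlewood's theorem shows this sign changes infinitely often.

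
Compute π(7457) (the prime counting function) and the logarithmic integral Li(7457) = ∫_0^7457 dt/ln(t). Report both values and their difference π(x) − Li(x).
π(7457) = 944;  Li(7457) ≈ 965.76;  π(x) − Li(x) ≈ -21.76.

Direct count of primes ≤ 7457 gives π(7457) = 944. Numerical evaluation of the logarithmic integral gives Li(7457) ≈ 965.76. The difference π(x) − Li(x) ≈ -21.76 is typically negative for small/moderate x (Li(x) overestimates), though Littlewood's theorem shows this sign changes infinitely often.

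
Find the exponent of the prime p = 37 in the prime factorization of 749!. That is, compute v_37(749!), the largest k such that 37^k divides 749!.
v_37(749!) = 20

Legendre's formula: v_p(n!) = Σ_{k ≥ 1} ⌊n / p^k⌋. For p = 37, n = 749, the terms are:
  ⌊749/37^1⌋ = ⌊749/37⌋ = 20
(the next term ⌊749/37^2⌋ = 0, terminating the sum). Summing: v_37(749!) = 20 = 20.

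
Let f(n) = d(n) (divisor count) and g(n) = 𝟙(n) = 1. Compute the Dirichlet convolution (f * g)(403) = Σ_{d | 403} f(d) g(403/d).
(d * 𝟙)(403) = 9

Divisors of 403: [1, 13, 31, 403]. For each d | 403:
  d = 1: d(1) · 𝟙(403/1) = 1 · 1 = 1
  d = 13: d(13) · 𝟙(403/13) = 2 · 1 = 2
  d = 31: d(31) · 𝟙(403/31) = 2 · 1 = 2
  d = 403: d(403) · 𝟙(403/403) = 4 · 1 = 4
Summing: (d * 𝟙)(403) = 1 + 2 + 2 + 4 = 9.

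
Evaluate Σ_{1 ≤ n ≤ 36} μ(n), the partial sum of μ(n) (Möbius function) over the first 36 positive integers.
Σ_{n ≤ 36} μ(n) = -1

Compute μ(n) for each 1 ≤ n ≤ 36: μ(1) = 1, μ(2) = -1, μ(3) = -1, μ(4) = 0, μ(5) = -1, μ(6) = 1, μ(7) = -1, μ(8) = 0, μ(9) = 0, μ(10) = 1, μ(11) = -1, μ(12) = 0, μ(13) = -1, μ(14) = 1, μ(15) = 1, μ(16) = 0, μ(17) = -1, μ(18) = 0, μ(19) = -1, μ(20) = 0, μ(21) = 1, μ(22) = 1, μ(23) = -1, μ(24) = 0, μ(25) = 0, μ(26) = 1, μ(27) = 0, μ(28) = 0, μ(29) = -1, μ(30) = -1, μ(31) = -1, μ(32) = 0, μ(33) = 1, μ(34) = 1, μ(35) = 1, μ(36) = 0. Summing all 36 values: -1. (Mertens function M(x) = Σ_{n ≤ x} μ(n); on average M(x) should be small (PNT ⟺ M(x) = o(x)).)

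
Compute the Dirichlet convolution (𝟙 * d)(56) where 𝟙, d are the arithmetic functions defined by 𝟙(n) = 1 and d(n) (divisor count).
(𝟙 * d)(56) = 30

Divisors of 56: [1, 2, 4, 7, 8, 14, 28, 56]. For each d | 56:
  d = 1: 𝟙(1) · d(56/1) = 1 · 8 = 8
  d = 2: 𝟙(2) · d(56/2) = 1 · 6 = 6
  d = 4: 𝟙(4) · d(56/4) = 1 · 4 = 4
  d = 7: 𝟙(7) · d(56/7) = 1 · 4 = 4
  d = 8: 𝟙(8) · d(56/8) = 1 · 2 = 2
  d = 14: 𝟙(14) · d(56/14) = 1 · 3 = 3
  d = 28: 𝟙(28) · d(56/28) = 1 · 2 = 2
  d = 56: 𝟙(56) · d(56/56) = 1 · 1 = 1
Summing: (𝟙 * d)(56) = 8 + 6 + 4 + 4 + 2 + 3 + 2 + 1 = 30.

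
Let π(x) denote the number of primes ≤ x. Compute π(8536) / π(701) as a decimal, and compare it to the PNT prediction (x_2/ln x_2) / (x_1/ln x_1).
π(8536)/π(701) = 1063/126 ≈ 8.4365;  PNT prediction ≈ 8.8145.

π(701) = 126 and π(8536) = 1063, so π(8536)/π(701) ≈ 8.4365. The PNT-predicted ratio is (8536/ln(8536)) / (701/ln(701)) ≈ 8.8145. The two agree to within a few percent, as expected.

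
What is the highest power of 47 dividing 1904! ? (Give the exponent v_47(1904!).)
v_47(1904!) = 40

Legendre's formula: v_p(n!) = Σ_{k ≥ 1} ⌊n / p^k⌋. For p = 47, n = 1904, the terms are:
  ⌊1904/47^1⌋ = ⌊1904/47⌋ = 40
(the next term ⌊1904/47^2⌋ = 0, terminating the sum). Summing: v_47(1904!) = 40 = 40.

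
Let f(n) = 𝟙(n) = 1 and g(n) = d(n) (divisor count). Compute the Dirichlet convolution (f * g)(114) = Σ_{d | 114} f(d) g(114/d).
(𝟙 * d)(114) = 27

Divisors of 114: [1, 2, 3, 6, 19, 38, 57, 114]. For each d | 114:
  d = 1: 𝟙(1) · d(114/1) = 1 · 8 = 8
  d = 2: 𝟙(2) · d(114/2) = 1 · 4 = 4
  d = 3: 𝟙(3) · d(114/3) = 1 · 4 = 4
  d = 6: 𝟙(6) · d(114/6) = 1 · 2 = 2
  d = 19: 𝟙(19) · d(114/19) = 1 · 4 = 4
  d = 38: 𝟙(38) · d(114/38) = 1 · 2 = 2
  d = 57: 𝟙(57) · d(114/57) = 1 · 2 = 2
  d = 114: 𝟙(114) · d(114/114) = 1 · 1 = 1
Summing: (𝟙 * d)(114) = 8 + 4 + 4 + 2 + 4 + 2 + 2 + 1 = 27.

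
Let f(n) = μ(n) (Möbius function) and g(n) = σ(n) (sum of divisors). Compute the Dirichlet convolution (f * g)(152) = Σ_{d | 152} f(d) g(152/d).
(μ * σ)(152) = 152

Divisors of 152: [1, 2, 4, 8, 19, 38, 76, 152]. For each d | 152:
  d = 1: μ(1) · σ(152/1) = 1 · 300 = 300
  d = 2: μ(2) · σ(152/2) = -1 · 140 = -140
  d = 4: μ(4) · σ(152/4) = 0 · 60 = 0
  d = 8: μ(8) · σ(152/8) = 0 · 20 = 0
  d = 19: μ(19) · σ(152/19) = -1 · 15 = -15
  d = 38: μ(38) · σ(152/38) = 1 · 7 = 7
  d = 76: μ(76) · σ(152/76) = 0 · 3 = 0
  d = 152: μ(152) · σ(152/152) = 0 · 1 = 0
Summing: (μ * σ)(152) = 300 + -140 + 0 + 0 + -15 + 7 + 0 + 0 = 152.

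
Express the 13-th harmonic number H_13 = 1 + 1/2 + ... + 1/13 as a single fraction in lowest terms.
H_13 = 1145993/360360

Direct summation: H_13 = 1 + 1/2 + ... + 1/13. The least common denominator is lcm(1, ..., 13) = 360360; over this denominator the numerator is 360360 + 180180 + 120120 + 90090 + 72072 + 60060 + 51480 + 45045 + 40040 + 36036 + 32760 + 30030 + 27720 = 1145993, so H_13 = 1145993/360360 (already in lowest terms) ≈ 3.18013. (The PNT-adjacent estimate ln(13) + γ ≈ 3.14217 matches within O(1/n).)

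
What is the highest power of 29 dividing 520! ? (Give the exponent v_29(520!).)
v_29(520!) = 17

Legendre's formula: v_p(n!) = Σ_{k ≥ 1} ⌊n / p^k⌋. For p = 29, n = 520, the terms are:
  ⌊520/29^1⌋ = ⌊520/29⌋ = 17
(the next term ⌊520/29^2⌋ = 0, terminating the sum). Summing: v_29(520!) = 17 = 17.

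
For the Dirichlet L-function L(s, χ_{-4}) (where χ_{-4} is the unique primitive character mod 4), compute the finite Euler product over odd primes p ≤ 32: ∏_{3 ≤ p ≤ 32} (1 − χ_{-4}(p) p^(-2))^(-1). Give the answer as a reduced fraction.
∏ = 70163108671177093/76623095660544000

The odd primes p ≤ 32 are [3, 5, 7, 11, 13, 17, 19, 23, 29, 31]. For each, χ(p) = 1 if p ≡ 1 mod 4, χ(p) = −1 if p ≡ 3 mod 4. Taking (1 − χ(p)/p^2)^(-1) = p^2/(p^2 − χ(p)): (1 − (-1)/3^2)^(-1) · (1 − (1)/5^2)^(-1) · (1 − (-1)/7^2)^(-1) · (1 − (-1)/11^2)^(-1) · (1 − (1)/13^2)^(-1) · (1 − (1)/17^2)^(-1) · (1 − (-1)/19^2)^(-1) · (1 − (-1)/23^2)^(-1) · (1 − (1)/29^2)^(-1) · (1 − (-1)/31^2)^(-1) = 70163108671177093/76623095660544000.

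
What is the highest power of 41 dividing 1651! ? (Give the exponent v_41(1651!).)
v_41(1651!) = 40

Legendre's formula: v_p(n!) = Σ_{k ≥ 1} ⌊n / p^k⌋. For p = 41, n = 1651, the terms are:
  ⌊1651/41^1⌋ = ⌊1651/41⌋ = 40
(the next term ⌊1651/41^2⌋ = 0, terminating the sum). Summing: v_41(1651!) = 40 = 40.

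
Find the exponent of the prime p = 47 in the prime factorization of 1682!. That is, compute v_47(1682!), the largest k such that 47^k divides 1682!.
v_47(1682!) = 35

Legendre's formula: v_p(n!) = Σ_{k ≥ 1} ⌊n / p^k⌋. For p = 47, n = 1682, the terms are:
  ⌊1682/47^1⌋ = ⌊1682/47⌋ = 35
(the next term ⌊1682/47^2⌋ = 0, terminating the sum). Summing: v_47(1682!) = 35 = 35.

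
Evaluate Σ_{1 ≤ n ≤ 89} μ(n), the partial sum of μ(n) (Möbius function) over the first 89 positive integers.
Σ_{n ≤ 89} μ(n) = -2

Compute μ(n) for each 1 ≤ n ≤ 89: μ(1) = 1, μ(2) = -1, μ(3) = -1, μ(4) = 0, μ(5) = -1, μ(6) = 1, μ(7) = -1, μ(8) = 0, μ(9) = 0, μ(10) = 1, μ(11) = -1, μ(12) = 0, μ(13) = -1, μ(14) = 1, μ(15) = 1, μ(16) = 0, μ(17) = -1, μ(18) = 0, μ(19) = -1, μ(20) = 0, μ(21) = 1, μ(22) = 1, μ(23) = -1, μ(24) = 0, μ(25) = 0, μ(26) = 1, μ(27) = 0, μ(28) = 0, μ(29) = -1, μ(30) = -1, μ(31) = -1, μ(32) = 0, μ(33) = 1, μ(34) = 1, μ(35) = 1, μ(36) = 0, μ(37) = -1, μ(38) = 1, μ(39) = 1, μ(40) = 0, μ(41) = -1, μ(42) = -1, μ(43) = -1, μ(44) = 0, μ(45) = 0, μ(46) = 1, μ(47) = -1, μ(48) = 0, μ(49) = 0, μ(50) = 0, μ(51) = 1, μ(52) = 0, μ(53) = -1, μ(54) = 0, μ(55) = 1, μ(56) = 0, μ(57) = 1, μ(58) = 1, μ(59) = -1, μ(60) = 0, μ(61) = -1, μ(62) = 1, μ(63) = 0, μ(64) = 0, μ(65) = 1, μ(66) = -1, μ(67) = -1, μ(68) = 0, μ(69) = 1, μ(70) = -1, μ(71) = -1, μ(72) = 0, μ(73) = -1, μ(74) = 1, μ(75) = 0, μ(76) = 0, μ(77) = 1, μ(78) = -1, μ(79) = -1, μ(80) = 0, μ(81) = 0, μ(82) = 1, μ(83) = -1, μ(84) = 0, μ(85) = 1, μ(86) = 1, μ(87) = 1, μ(88) = 0, μ(89) = -1. Summing all 89 values: -2. (Mertens function M(x) = Σ_{n ≤ x} μ(n); on average M(x) should be small (PNT ⟺ M(x) = o(x)).)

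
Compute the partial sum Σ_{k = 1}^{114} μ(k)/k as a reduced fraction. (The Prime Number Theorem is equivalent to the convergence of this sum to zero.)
Σ μ(k)/k = -78111734742604811120482861063208714211896204/2257861045744114842010371877967404463805334785

Values of μ(k) for 1 ≤ k ≤ 114: μ(1) = 1, μ(2) = -1, μ(3) = -1, μ(5) = -1, μ(6) = 1, μ(7) = -1, μ(10) = 1, μ(11) = -1, μ(13) = -1, μ(14) = 1, μ(15) = 1, μ(17) = -1, μ(19) = -1, μ(21) = 1, μ(22) = 1, μ(23) = -1, μ(26) = 1, μ(29) = -1, μ(30) = -1, μ(31) = -1, μ(33) = 1, μ(34) = 1, μ(35) = 1, μ(37) = -1, μ(38) = 1, μ(39) = 1, μ(41) = -1, μ(42) = -1, μ(43) = -1, μ(46) = 1, μ(47) = -1, μ(51) = 1, μ(53) = -1, μ(55) = 1, μ(57) = 1, μ(58) = 1, μ(59) = -1, μ(61) = -1, μ(62) = 1, μ(65) = 1, μ(66) = -1, μ(67) = -1, μ(69) = 1, μ(70) = -1, μ(71) = -1, μ(73) = -1, μ(74) = 1, μ(77) = 1, μ(78) = -1, μ(79) = -1, μ(82) = 1, μ(83) = -1, μ(85) = 1, μ(86) = 1, μ(87) = 1, μ(89) = -1, μ(91) = 1, μ(93) = 1, μ(94) = 1, μ(95) = 1, μ(97) = -1, μ(101) = -1, μ(102) = -1, μ(103) = -1, μ(105) = -1, μ(106) = 1, μ(107) = -1, μ(109) = -1, μ(110) = -1, μ(111) = 1, μ(113) = -1, μ(114) = -1, with μ = 0 on non-squarefree integers. Summing μ(k)/k for k where μ(k) ≠ 0 gives -78111734742604811120482861063208714211896204/2257861045744114842010371877967404463805334785 ≈ -0.0346. (PNT ⟺ this sum → 0 as n → ∞.)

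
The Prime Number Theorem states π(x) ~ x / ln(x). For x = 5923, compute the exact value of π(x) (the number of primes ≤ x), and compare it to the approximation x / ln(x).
π(5923) = 778;  x/ln(x) ≈ 681.85;  relative error ≈ 12.36%.

Directly count primes up to 5923: π(5923) = 778. The PNT approximation gives 5923/ln(5923) ≈ 5923/8.68660 ≈ 681.85. Relative error (π(x) − x/ln(x)) / π(x) ≈ 12.36%; the approximation is known to undercount slightly (Li(x) is a better estimate).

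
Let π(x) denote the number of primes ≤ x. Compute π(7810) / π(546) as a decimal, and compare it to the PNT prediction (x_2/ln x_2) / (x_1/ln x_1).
π(7810)/π(546) = 987/100 ≈ 9.8700;  PNT prediction ≈ 10.0582.

π(546) = 100 and π(7810) = 987, so π(7810)/π(546) ≈ 9.8700. The PNT-predicted ratio is (7810/ln(7810)) / (546/ln(546)) ≈ 10.0582. The two agree to within a few percent, as expected.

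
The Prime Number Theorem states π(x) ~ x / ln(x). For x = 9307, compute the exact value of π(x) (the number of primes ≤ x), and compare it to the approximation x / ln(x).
π(9307) = 1151;  x/ln(x) ≈ 1018.44;  relative error ≈ 11.52%.

Directly count primes up to 9307: π(9307) = 1151. The PNT approximation gives 9307/ln(9307) ≈ 9307/9.13852 ≈ 1018.44. Relative error (π(x) − x/ln(x)) / π(x) ≈ 11.52%; the approximation is known to undercount slightly (Li(x) is a better estimate).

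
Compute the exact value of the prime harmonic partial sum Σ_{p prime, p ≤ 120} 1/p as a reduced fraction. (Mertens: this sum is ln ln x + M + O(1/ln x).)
Σ 1/p = 58472171373748331322981543916880425472323867753/31610054640417607788145206291543662493274686990

π(120) = 30, so the primes ≤ 120 are [2, 3, 5, 7, 11, 13, 17, 19, 23, 29, 31, 37, 41, 43, 47, 53, 59, 61, 67, 71, 73, 79, 83, 89, 97, 101, 103, 107, 109, 113]. Summing 1/p over these primes: 58472171373748331322981543916880425472323867753/31610054640417607788145206291543662493274686990 ≈ 1.8498. Mertens estimate ln ln(120) + 0.2615 ≈ 1.8275.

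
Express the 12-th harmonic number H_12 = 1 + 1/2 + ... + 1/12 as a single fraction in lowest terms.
H_12 = 86021/27720

Direct summation: H_12 = 1 + 1/2 + ... + 1/12. The least common denominator is lcm(1, ..., 12) = 27720; over this denominator the numerator is 27720 + 13860 + 9240 + 6930 + 5544 + 4620 + 3960 + 3465 + 3080 + 2772 + 2520 + 2310 = 86021, so H_12 = 86021/27720 (already in lowest terms) ≈ 3.10321. (The PNT-adjacent estimate ln(12) + γ ≈ 3.06212 matches within O(1/n).)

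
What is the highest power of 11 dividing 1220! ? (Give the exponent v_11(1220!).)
v_11(1220!) = 120

Legendre's formula: v_p(n!) = Σ_{k ≥ 1} ⌊n / p^k⌋. For p = 11, n = 1220, the terms are:
  ⌊1220/11^1⌋ = ⌊1220/11⌋ = 110
  ⌊1220/11^2⌋ = ⌊1220/121⌋ = 10
(the next term ⌊1220/11^3⌋ = 0, terminating the sum). Summing: v_11(1220!) = 110 + 10 = 120.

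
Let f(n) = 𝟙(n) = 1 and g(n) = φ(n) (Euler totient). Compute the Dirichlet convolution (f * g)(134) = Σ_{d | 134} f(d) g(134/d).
(𝟙 * φ)(134) = 134

Divisors of 134: [1, 2, 67, 134]. For each d | 134:
  d = 1: 𝟙(1) · φ(134/1) = 1 · 66 = 66
  d = 2: 𝟙(2) · φ(134/2) = 1 · 66 = 66
  d = 67: 𝟙(67) · φ(134/67) = 1 · 1 = 1
  d = 134: 𝟙(134) · φ(134/134) = 1 · 1 = 1
Summing: (𝟙 * φ)(134) = 66 + 66 + 1 + 1 = 134.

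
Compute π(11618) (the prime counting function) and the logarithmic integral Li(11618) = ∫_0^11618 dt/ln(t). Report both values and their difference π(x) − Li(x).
π(11618) = 1397;  Li(11618) ≈ 1420.36;  π(x) − Li(x) ≈ -23.36.

Direct count of primes ≤ 11618 gives π(11618) = 1397. Numerical evaluation of the logarithmic integral gives Li(11618) ≈ 1420.36. The difference π(x) − Li(x) ≈ -23.36 is typically negative for small/moderate x (Li(x) overestimates), though Littlewood's theorem shows this sign changes infinitely often.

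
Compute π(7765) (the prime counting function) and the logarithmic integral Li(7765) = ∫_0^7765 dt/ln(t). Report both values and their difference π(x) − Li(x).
π(7765) = 985;  Li(7765) ≈ 1000.22;  π(x) − Li(x) ≈ -15.22.

Direct count of primes ≤ 7765 gives π(7765) = 985. Numerical evaluation of the logarithmic integral gives Li(7765) ≈ 1000.22. The difference π(x) − Li(x) ≈ -15.22 is typically negative for small/moderate x (Li(x) overestimates), though Littlewood's theorem shows this sign changes infinitely often.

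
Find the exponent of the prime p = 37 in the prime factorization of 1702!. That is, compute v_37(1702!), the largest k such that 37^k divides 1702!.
v_37(1702!) = 47

Legendre's formula: v_p(n!) = Σ_{k ≥ 1} ⌊n / p^k⌋. For p = 37, n = 1702, the terms are:
  ⌊1702/37^1⌋ = ⌊1702/37⌋ = 46
  ⌊1702/37^2⌋ = ⌊1702/1369⌋ = 1
(the next term ⌊1702/37^3⌋ = 0, terminating the sum). Summing: v_37(1702!) = 46 + 1 = 47.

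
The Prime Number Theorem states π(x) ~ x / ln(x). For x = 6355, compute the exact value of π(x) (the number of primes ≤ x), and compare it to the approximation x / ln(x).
π(6355) = 827;  x/ln(x) ≈ 725.71;  relative error ≈ 12.25%.

Directly count primes up to 6355: π(6355) = 827. The PNT approximation gives 6355/ln(6355) ≈ 6355/8.75700 ≈ 725.71. Relative error (π(x) − x/ln(x)) / π(x) ≈ 12.25%; the approximation is known to undercount slightly (Li(x) is a better estimate).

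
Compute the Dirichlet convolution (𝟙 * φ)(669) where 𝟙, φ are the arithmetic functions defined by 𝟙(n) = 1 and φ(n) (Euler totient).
(𝟙 * φ)(669) = 669

Divisors of 669: [1, 3, 223, 669]. For each d | 669:
  d = 1: 𝟙(1) · φ(669/1) = 1 · 444 = 444
  d = 3: 𝟙(3) · φ(669/3) = 1 · 222 = 222
  d = 223: 𝟙(223) · φ(669/223) = 1 · 2 = 2
  d = 669: 𝟙(669) · φ(669/669) = 1 · 1 = 1
Summing: (𝟙 * φ)(669) = 444 + 222 + 2 + 1 = 669.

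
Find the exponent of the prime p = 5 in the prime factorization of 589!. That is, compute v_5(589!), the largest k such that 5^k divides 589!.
v_5(589!) = 144

Legendre's formula: v_p(n!) = Σ_{k ≥ 1} ⌊n / p^k⌋. For p = 5, n = 589, the terms are:
  ⌊589/5^1⌋ = ⌊589/5⌋ = 117
  ⌊589/5^2⌋ = ⌊589/25⌋ = 23
  ⌊589/5^3⌋ = ⌊589/125⌋ = 4
(the next term ⌊589/5^4⌋ = 0, terminating the sum). Summing: v_5(589!) = 117 + 23 + 4 = 144.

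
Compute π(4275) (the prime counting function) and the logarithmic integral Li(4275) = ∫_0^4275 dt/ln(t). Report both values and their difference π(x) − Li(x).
π(4275) = 587;  Li(4275) ≈ 598.39;  π(x) − Li(x) ≈ -11.39.

Direct count of primes ≤ 4275 gives π(4275) = 587. Numerical evaluation of the logarithmic integral gives Li(4275) ≈ 598.39. The difference π(x) − Li(x) ≈ -11.39 is typically negative for small/moderate x (Li(x) overestimates), though Littlewood's theorem shows this sign changes infinitely often.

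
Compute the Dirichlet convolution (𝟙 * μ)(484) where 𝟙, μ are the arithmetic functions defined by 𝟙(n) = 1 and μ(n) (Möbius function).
(𝟙 * μ)(484) = 0

Divisors of 484: [1, 2, 4, 11, 22, 44, 121, 242, 484]. For each d | 484:
  d = 1: 𝟙(1) · μ(484/1) = 1 · 0 = 0
  d = 2: 𝟙(2) · μ(484/2) = 1 · 0 = 0
  d = 4: 𝟙(4) · μ(484/4) = 1 · 0 = 0
  d = 11: 𝟙(11) · μ(484/11) = 1 · 0 = 0
  d = 22: 𝟙(22) · μ(484/22) = 1 · 1 = 1
  d = 44: 𝟙(44) · μ(484/44) = 1 · -1 = -1
  d = 121: 𝟙(121) · μ(484/121) = 1 · 0 = 0
  d = 242: 𝟙(242) · μ(484/242) = 1 · -1 = -1
  d = 484: 𝟙(484) · μ(484/484) = 1 · 1 = 1
Summing: (𝟙 * μ)(484) = 0 + 0 + 0 + 0 + 1 + -1 + 0 + -1 + 1 = 0.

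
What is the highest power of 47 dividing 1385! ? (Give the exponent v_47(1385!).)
v_47(1385!) = 29

Legendre's formula: v_p(n!) = Σ_{k ≥ 1} ⌊n / p^k⌋. For p = 47, n = 1385, the terms are:
  ⌊1385/47^1⌋ = ⌊1385/47⌋ = 29
(the next term ⌊1385/47^2⌋ = 0, terminating the sum). Summing: v_47(1385!) = 29 = 29.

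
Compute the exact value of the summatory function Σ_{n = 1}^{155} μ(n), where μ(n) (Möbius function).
Σ_{n ≤ 155} μ(n) = -1

Compute μ(n) for each 1 ≤ n ≤ 155: μ(1) = 1, μ(2) = -1, μ(3) = -1, μ(4) = 0, μ(5) = -1, μ(6) = 1, μ(7) = -1, μ(8) = 0, μ(9) = 0, μ(10) = 1, μ(11) = -1, μ(12) = 0, μ(13) = -1, μ(14) = 1, μ(15) = 1, μ(16) = 0, μ(17) = -1, μ(18) = 0, μ(19) = -1, μ(20) = 0, μ(21) = 1, μ(22) = 1, μ(23) = -1, μ(24) = 0, μ(25) = 0, μ(26) = 1, μ(27) = 0, μ(28) = 0, μ(29) = -1, μ(30) = -1, μ(31) = -1, μ(32) = 0, μ(33) = 1, μ(34) = 1, μ(35) = 1, μ(36) = 0, μ(37) = -1, μ(38) = 1, μ(39) = 1, μ(40) = 0, μ(41) = -1, μ(42) = -1, μ(43) = -1, μ(44) = 0, μ(45) = 0, μ(46) = 1, μ(47) = -1, μ(48) = 0, μ(49) = 0, μ(50) = 0, μ(51) = 1, μ(52) = 0, μ(53) = -1, μ(54) = 0, μ(55) = 1, μ(56) = 0, μ(57) = 1, μ(58) = 1, μ(59) = -1, μ(60) = 0, μ(61) = -1, μ(62) = 1, μ(63) = 0, μ(64) = 0, μ(65) = 1, μ(66) = -1, μ(67) = -1, μ(68) = 0, μ(69) = 1, μ(70) = -1, μ(71) = -1, μ(72) = 0, μ(73) = -1, μ(74) = 1, μ(75) = 0, μ(76) = 0, μ(77) = 1, μ(78) = -1, μ(79) = -1, μ(80) = 0, μ(81) = 0, μ(82) = 1, μ(83) = -1, μ(84) = 0, μ(85) = 1, μ(86) = 1, μ(87) = 1, μ(88) = 0, μ(89) = -1, μ(90) = 0, μ(91) = 1, μ(92) = 0, μ(93) = 1, μ(94) = 1, μ(95) = 1, μ(96) = 0, μ(97) = -1, μ(98) = 0, μ(99) = 0, μ(100) = 0, μ(101) = -1, μ(102) = -1, μ(103) = -1, μ(104) = 0, μ(105) = -1, μ(106) = 1, μ(107) = -1, μ(108) = 0, μ(109) = -1, μ(110) = -1, μ(111) = 1, μ(112) = 0, μ(113) = -1, μ(114) = -1, μ(115) = 1, μ(116) = 0, μ(117) = 0, μ(118) = 1, μ(119) = 1, μ(120) = 0, μ(121) = 0, μ(122) = 1, μ(123) = 1, μ(124) = 0, μ(125) = 0, μ(126) = 0, μ(127) = -1, μ(128) = 0, μ(129) = 1, μ(130) = -1, μ(131) = -1, μ(132) = 0, μ(133) = 1, μ(134) = 1, μ(135) = 0, μ(136) = 0, μ(137) = -1, μ(138) = -1, μ(139) = -1, μ(140) = 0, μ(141) = 1, μ(142) = 1, μ(143) = 1, μ(144) = 0, μ(145) = 1, μ(146) = 1, μ(147) = 0, μ(148) = 0, μ(149) = -1, μ(150) = 0, μ(151) = -1, μ(152) = 0, μ(153) = 0, μ(154) = -1, μ(155) = 1. Summing all 155 values: -1. (Mertens function M(x) = Σ_{n ≤ x} μ(n); on average M(x) should be small (PNT ⟺ M(x) = o(x)).)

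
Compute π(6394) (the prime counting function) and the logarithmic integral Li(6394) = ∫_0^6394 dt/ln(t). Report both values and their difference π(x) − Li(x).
π(6394) = 833;  Li(6394) ≈ 845.54;  π(x) − Li(x) ≈ -12.54.

Direct count of primes ≤ 6394 gives π(6394) = 833. Numerical evaluation of the logarithmic integral gives Li(6394) ≈ 845.54. The difference π(x) − Li(x) ≈ -12.54 is typically negative for small/moderate x (Li(x) overestimates), though Littlewood's theorem shows this sign changes infinitely often.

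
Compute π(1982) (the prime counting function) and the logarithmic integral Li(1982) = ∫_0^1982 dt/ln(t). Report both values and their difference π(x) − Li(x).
π(1982) = 299;  Li(1982) ≈ 312.44;  π(x) − Li(x) ≈ -13.44.

Direct count of primes ≤ 1982 gives π(1982) = 299. Numerical evaluation of the logarithmic integral gives Li(1982) ≈ 312.44. The difference π(x) − Li(x) ≈ -13.44 is typically negative for small/moderate x (Li(x) overestimates), though Littlewood's theorem shows this sign changes infinitely often.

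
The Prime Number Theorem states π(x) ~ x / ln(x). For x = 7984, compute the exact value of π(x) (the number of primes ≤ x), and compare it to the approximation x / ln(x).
π(7984) = 1006;  x/ln(x) ≈ 888.57;  relative error ≈ 11.67%.

Directly count primes up to 7984: π(7984) = 1006. The PNT approximation gives 7984/ln(7984) ≈ 7984/8.98519 ≈ 888.57. Relative error (π(x) − x/ln(x)) / π(x) ≈ 11.67%; the approximation is known to undercount slightly (Li(x) is a better estimate).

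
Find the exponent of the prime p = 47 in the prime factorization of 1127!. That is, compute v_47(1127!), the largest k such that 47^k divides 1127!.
v_47(1127!) = 23

Legendre's formula: v_p(n!) = Σ_{k ≥ 1} ⌊n / p^k⌋. For p = 47, n = 1127, the terms are:
  ⌊1127/47^1⌋ = ⌊1127/47⌋ = 23
(the next term ⌊1127/47^2⌋ = 0, terminating the sum). Summing: v_47(1127!) = 23 = 23.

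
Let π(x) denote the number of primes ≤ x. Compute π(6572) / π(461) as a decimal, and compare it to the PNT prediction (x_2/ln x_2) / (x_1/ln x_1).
π(6572)/π(461) = 850/89 ≈ 9.5506;  PNT prediction ≈ 9.9467.

π(461) = 89 and π(6572) = 850, so π(6572)/π(461) ≈ 9.5506. The PNT-predicted ratio is (6572/ln(6572)) / (461/ln(461)) ≈ 9.9467. The two agree to within a few percent, as expected.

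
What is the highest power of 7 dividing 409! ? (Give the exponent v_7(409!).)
v_7(409!) = 67

Legendre's formula: v_p(n!) = Σ_{k ≥ 1} ⌊n / p^k⌋. For p = 7, n = 409, the terms are:
  ⌊409/7^1⌋ = ⌊409/7⌋ = 58
  ⌊409/7^2⌋ = ⌊409/49⌋ = 8
  ⌊409/7^3⌋ = ⌊409/343⌋ = 1
(the next term ⌊409/7^4⌋ = 0, terminating the sum). Summing: v_7(409!) = 58 + 8 + 1 = 67.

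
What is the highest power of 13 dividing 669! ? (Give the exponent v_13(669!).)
v_13(669!) = 54

Legendre's formula: v_p(n!) = Σ_{k ≥ 1} ⌊n / p^k⌋. For p = 13, n = 669, the terms are:
  ⌊669/13^1⌋ = ⌊669/13⌋ = 51
  ⌊669/13^2⌋ = ⌊669/169⌋ = 3
(the next term ⌊669/13^3⌋ = 0, terminating the sum). Summing: v_13(669!) = 51 + 3 = 54.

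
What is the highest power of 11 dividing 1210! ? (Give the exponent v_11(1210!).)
v_11(1210!) = 120

Legendre's formula: v_p(n!) = Σ_{k ≥ 1} ⌊n / p^k⌋. For p = 11, n = 1210, the terms are:
  ⌊1210/11^1⌋ = ⌊1210/11⌋ = 110
  ⌊1210/11^2⌋ = ⌊1210/121⌋ = 10
(the next term ⌊1210/11^3⌋ = 0, terminating the sum). Summing: v_11(1210!) = 110 + 10 = 120.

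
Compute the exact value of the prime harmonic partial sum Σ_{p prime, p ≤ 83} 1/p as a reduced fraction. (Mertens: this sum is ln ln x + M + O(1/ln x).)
Σ 1/p = 475714535349241099037539188841003/267064515689275851355624017992790

π(83) = 23, so the primes ≤ 83 are [2, 3, 5, 7, 11, 13, 17, 19, 23, 29, 31, 37, 41, 43, 47, 53, 59, 61, 67, 71, 73, 79, 83]. Summing 1/p over these primes: 475714535349241099037539188841003/267064515689275851355624017992790 ≈ 1.7813. Mertens estimate ln ln(83) + 0.2615 ≈ 1.7474.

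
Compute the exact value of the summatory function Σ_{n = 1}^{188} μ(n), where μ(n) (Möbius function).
Σ_{n ≤ 188} μ(n) = -3

Compute μ(n) for each 1 ≤ n ≤ 188: μ(1) = 1, μ(2) = -1, μ(3) = -1, μ(4) = 0, μ(5) = -1, μ(6) = 1, μ(7) = -1, μ(8) = 0, μ(9) = 0, μ(10) = 1, μ(11) = -1, μ(12) = 0, μ(13) = -1, μ(14) = 1, μ(15) = 1, μ(16) = 0, μ(17) = -1, μ(18) = 0, μ(19) = -1, μ(20) = 0, μ(21) = 1, μ(22) = 1, μ(23) = -1, μ(24) = 0, μ(25) = 0, μ(26) = 1, μ(27) = 0, μ(28) = 0, μ(29) = -1, μ(30) = -1, μ(31) = -1, μ(32) = 0, μ(33) = 1, μ(34) = 1, μ(35) = 1, μ(36) = 0, μ(37) = -1, μ(38) = 1, μ(39) = 1, μ(40) = 0, μ(41) = -1, μ(42) = -1, μ(43) = -1, μ(44) = 0, μ(45) = 0, μ(46) = 1, μ(47) = -1, μ(48) = 0, μ(49) = 0, μ(50) = 0, μ(51) = 1, μ(52) = 0, μ(53) = -1, μ(54) = 0, μ(55) = 1, μ(56) = 0, μ(57) = 1, μ(58) = 1, μ(59) = -1, μ(60) = 0, μ(61) = -1, μ(62) = 1, μ(63) = 0, μ(64) = 0, μ(65) = 1, μ(66) = -1, μ(67) = -1, μ(68) = 0, μ(69) = 1, μ(70) = -1, μ(71) = -1, μ(72) = 0, μ(73) = -1, μ(74) = 1, μ(75) = 0, μ(76) = 0, μ(77) = 1, μ(78) = -1, μ(79) = -1, μ(80) = 0, μ(81) = 0, μ(82) = 1, μ(83) = -1, μ(84) = 0, μ(85) = 1, μ(86) = 1, μ(87) = 1, μ(88) = 0, μ(89) = -1, μ(90) = 0, μ(91) = 1, μ(92) = 0, μ(93) = 1, μ(94) = 1, μ(95) = 1, μ(96) = 0, μ(97) = -1, μ(98) = 0, μ(99) = 0, μ(100) = 0, μ(101) = -1, μ(102) = -1, μ(103) = -1, μ(104) = 0, μ(105) = -1, μ(106) = 1, μ(107) = -1, μ(108) = 0, μ(109) = -1, μ(110) = -1, μ(111) = 1, μ(112) = 0, μ(113) = -1, μ(114) = -1, μ(115) = 1, μ(116) = 0, μ(117) = 0, μ(118) = 1, μ(119) = 1, μ(120) = 0, μ(121) = 0, μ(122) = 1, μ(123) = 1, μ(124) = 0, μ(125) = 0, μ(126) = 0, μ(127) = -1, μ(128) = 0, μ(129) = 1, μ(130) = -1, μ(131) = -1, μ(132) = 0, μ(133) = 1, μ(134) = 1, μ(135) = 0, μ(136) = 0, μ(137) = -1, μ(138) = -1, μ(139) = -1, μ(140) = 0, μ(141) = 1, μ(142) = 1, μ(143) = 1, μ(144) = 0, μ(145) = 1, μ(146) = 1, μ(147) = 0, μ(148) = 0, μ(149) = -1, μ(150) = 0, μ(151) = -1, μ(152) = 0, μ(153) = 0, μ(154) = -1, μ(155) = 1, μ(156) = 0, μ(157) = -1, μ(158) = 1, μ(159) = 1, μ(160) = 0, μ(161) = 1, μ(162) = 0, μ(163) = -1, μ(164) = 0, μ(165) = -1, μ(166) = 1, μ(167) = -1, μ(168) = 0, μ(169) = 0, μ(170) = -1, μ(171) = 0, μ(172) = 0, μ(173) = -1, μ(174) = -1, μ(175) = 0, μ(176) = 0, μ(177) = 1, μ(178) = 1, μ(179) = -1, μ(180) = 0, μ(181) = -1, μ(182) = -1, μ(183) = 1, μ(184) = 0, μ(185) = 1, μ(186) = -1, μ(187) = 1, μ(188) = 0. Summing all 188 values: -3. (Mertens function M(x) = Σ_{n ≤ x} μ(n); on average M(x) should be small (PNT ⟺ M(x) = o(x)).)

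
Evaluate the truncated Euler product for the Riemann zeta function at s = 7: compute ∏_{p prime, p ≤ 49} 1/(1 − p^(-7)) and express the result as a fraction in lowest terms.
∏ = 23382886769632432571789841128782562016512130510871147719864543051070039135878767058418261603816212645625/23189273096315310437319062436725495011112024414316439805760324840606793884675752039664775666767203598336

The primes p ≤ 49 are [2, 3, 5, 7, 11, 13, 17, 19, 23, 29, 31, 37, 41, 43, 47]. For each prime, (1 − 1/p^7)^(-1) = p^7 / (p^7 − 1). The product is (1 − 1/2^7)^(-1), (1 − 1/3^7)^(-1), (1 − 1/5^7)^(-1), (1 − 1/7^7)^(-1), (1 − 1/11^7)^(-1), (1 − 1/13^7)^(-1), (1 − 1/17^7)^(-1), (1 − 1/19^7)^(-1), (1 − 1/23^7)^(-1), (1 − 1/29^7)^(-1), (1 − 1/31^7)^(-1), (1 − 1/37^7)^(-1), (1 − 1/41^7)^(-1), (1 − 1/43^7)^(-1), (1 − 1/47^7)^(-1) = ∏ p^7 / (p^7 − 1) = 23382886769632432571789841128782562016512130510871147719864543051070039135878767058418261603816212645625/23189273096315310437319062436725495011112024414316439805760324840606793884675752039664775666767203598336.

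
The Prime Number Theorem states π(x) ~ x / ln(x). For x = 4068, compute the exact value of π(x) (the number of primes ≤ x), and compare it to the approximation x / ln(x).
π(4068) = 560;  x/ln(x) ≈ 489.48;  relative error ≈ 12.59%.

Directly count primes up to 4068: π(4068) = 560. The PNT approximation gives 4068/ln(4068) ≈ 4068/8.31091 ≈ 489.48. Relative error (π(x) − x/ln(x)) / π(x) ≈ 12.59%; the approximation is known to undercount slightly (Li(x) is a better estimate).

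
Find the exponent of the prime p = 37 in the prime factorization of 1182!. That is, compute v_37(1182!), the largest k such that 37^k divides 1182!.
v_37(1182!) = 31

Legendre's formula: v_p(n!) = Σ_{k ≥ 1} ⌊n / p^k⌋. For p = 37, n = 1182, the terms are:
  ⌊1182/37^1⌋ = ⌊1182/37⌋ = 31
(the next term ⌊1182/37^2⌋ = 0, terminating the sum). Summing: v_37(1182!) = 31 = 31.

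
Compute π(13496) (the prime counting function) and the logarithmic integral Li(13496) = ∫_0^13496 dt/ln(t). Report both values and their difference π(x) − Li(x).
π(13496) = 1599;  Li(13496) ≈ 1619.37;  π(x) − Li(x) ≈ -20.37.

Direct count of primes ≤ 13496 gives π(13496) = 1599. Numerical evaluation of the logarithmic integral gives Li(13496) ≈ 1619.37. The difference π(x) − Li(x) ≈ -20.37 is typically negative for small/moderate x (Li(x) overestimates), though Littlewood's theorem shows this sign changes infinitely often.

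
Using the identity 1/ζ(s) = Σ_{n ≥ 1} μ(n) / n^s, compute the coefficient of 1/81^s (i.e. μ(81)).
μ(81) = 0

Factor n = 81 = 3^4. μ(n) = 0 if any exponent ≥ 2 (not squarefree); otherwise μ(n) = (−1)^{ω(n)} where ω(n) is the number of distinct prime factors. Applying: μ(81) = 0.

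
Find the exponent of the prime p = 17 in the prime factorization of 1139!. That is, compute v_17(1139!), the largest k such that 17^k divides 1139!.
v_17(1139!) = 70

Legendre's formula: v_p(n!) = Σ_{k ≥ 1} ⌊n / p^k⌋. For p = 17, n = 1139, the terms are:
  ⌊1139/17^1⌋ = ⌊1139/17⌋ = 67
  ⌊1139/17^2⌋ = ⌊1139/289⌋ = 3
(the next term ⌊1139/17^3⌋ = 0, terminating the sum). Summing: v_17(1139!) = 67 + 3 = 70.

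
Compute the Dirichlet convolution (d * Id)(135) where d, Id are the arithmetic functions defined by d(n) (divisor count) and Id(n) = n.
(d * Id)(135) = 406

Divisors of 135: [1, 3, 5, 9, 15, 27, 45, 135]. For each d | 135:
  d = 1: d(1) · Id(135/1) = 1 · 135 = 135
  d = 3: d(3) · Id(135/3) = 2 · 45 = 90
  d = 5: d(5) · Id(135/5) = 2 · 27 = 54
  d = 9: d(9) · Id(135/9) = 3 · 15 = 45
  d = 15: d(15) · Id(135/15) = 4 · 9 = 36
  d = 27: d(27) · Id(135/27) = 4 · 5 = 20
  d = 45: d(45) · Id(135/45) = 6 · 3 = 18
  d = 135: d(135) · Id(135/135) = 8 · 1 = 8
Summing: (d * Id)(135) = 135 + 90 + 54 + 45 + 36 + 20 + 18 + 8 = 406.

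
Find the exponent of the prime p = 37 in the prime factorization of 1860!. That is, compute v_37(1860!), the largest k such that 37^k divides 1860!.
v_37(1860!) = 51

Legendre's formula: v_p(n!) = Σ_{k ≥ 1} ⌊n / p^k⌋. For p = 37, n = 1860, the terms are:
  ⌊1860/37^1⌋ = ⌊1860/37⌋ = 50
  ⌊1860/37^2⌋ = ⌊1860/1369⌋ = 1
(the next term ⌊1860/37^3⌋ = 0, terminating the sum). Summing: v_37(1860!) = 50 + 1 = 51.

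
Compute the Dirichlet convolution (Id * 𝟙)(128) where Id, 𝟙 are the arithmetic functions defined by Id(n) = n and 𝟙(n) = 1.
(Id * 𝟙)(128) = 255

Divisors of 128: [1, 2, 4, 8, 16, 32, 64, 128]. For each d | 128:
  d = 1: Id(1) · 𝟙(128/1) = 1 · 1 = 1
  d = 2: Id(2) · 𝟙(128/2) = 2 · 1 = 2
  d = 4: Id(4) · 𝟙(128/4) = 4 · 1 = 4
  d = 8: Id(8) · 𝟙(128/8) = 8 · 1 = 8
  d = 16: Id(16) · 𝟙(128/16) = 16 · 1 = 16
  d = 32: Id(32) · 𝟙(128/32) = 32 · 1 = 32
  d = 64: Id(64) · 𝟙(128/64) = 64 · 1 = 64
  d = 128: Id(128) · 𝟙(128/128) = 128 · 1 = 128
Summing: (Id * 𝟙)(128) = 1 + 2 + 4 + 8 + 16 + 32 + 64 + 128 = 255.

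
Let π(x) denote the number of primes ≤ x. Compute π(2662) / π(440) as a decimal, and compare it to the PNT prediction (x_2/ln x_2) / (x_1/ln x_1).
π(2662)/π(440) = 385/85 ≈ 4.5294;  PNT prediction ≈ 4.6692.

π(440) = 85 and π(2662) = 385, so π(2662)/π(440) ≈ 4.5294. The PNT-predicted ratio is (2662/ln(2662)) / (440/ln(440)) ≈ 4.6692. The two agree to within a few percent, as expected.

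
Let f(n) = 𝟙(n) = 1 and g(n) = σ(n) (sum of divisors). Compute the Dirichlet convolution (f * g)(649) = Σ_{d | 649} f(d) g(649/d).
(𝟙 * σ)(649) = 793

Divisors of 649: [1, 11, 59, 649]. For each d | 649:
  d = 1: 𝟙(1) · σ(649/1) = 1 · 720 = 720
  d = 11: 𝟙(11) · σ(649/11) = 1 · 60 = 60
  d = 59: 𝟙(59) · σ(649/59) = 1 · 12 = 12
  d = 649: 𝟙(649) · σ(649/649) = 1 · 1 = 1
Summing: (𝟙 * σ)(649) = 720 + 60 + 12 + 1 = 793.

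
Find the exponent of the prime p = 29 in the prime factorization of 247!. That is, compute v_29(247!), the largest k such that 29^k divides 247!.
v_29(247!) = 8

Legendre's formula: v_p(n!) = Σ_{k ≥ 1} ⌊n / p^k⌋. For p = 29, n = 247, the terms are:
  ⌊247/29^1⌋ = ⌊247/29⌋ = 8
(the next term ⌊247/29^2⌋ = 0, terminating the sum). Summing: v_29(247!) = 8 = 8.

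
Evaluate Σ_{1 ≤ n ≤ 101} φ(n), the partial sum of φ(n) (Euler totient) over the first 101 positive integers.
Σ_{n ≤ 101} φ(n) = 3144

Compute φ(n) for each 1 ≤ n ≤ 101: φ(1) = 1, φ(2) = 1, φ(3) = 2, φ(4) = 2, φ(5) = 4, φ(6) = 2, φ(7) = 6, φ(8) = 4, φ(9) = 6, φ(10) = 4, φ(11) = 10, φ(12) = 4, φ(13) = 12, φ(14) = 6, φ(15) = 8, φ(16) = 8, φ(17) = 16, φ(18) = 6, φ(19) = 18, φ(20) = 8, φ(21) = 12, φ(22) = 10, φ(23) = 22, φ(24) = 8, φ(25) = 20, φ(26) = 12, φ(27) = 18, φ(28) = 12, φ(29) = 28, φ(30) = 8, φ(31) = 30, φ(32) = 16, φ(33) = 20, φ(34) = 16, φ(35) = 24, φ(36) = 12, φ(37) = 36, φ(38) = 18, φ(39) = 24, φ(40) = 16, φ(41) = 40, φ(42) = 12, φ(43) = 42, φ(44) = 20, φ(45) = 24, φ(46) = 22, φ(47) = 46, φ(48) = 16, φ(49) = 42, φ(50) = 20, φ(51) = 32, φ(52) = 24, φ(53) = 52, φ(54) = 18, φ(55) = 40, φ(56) = 24, φ(57) = 36, φ(58) = 28, φ(59) = 58, φ(60) = 16, φ(61) = 60, φ(62) = 30, φ(63) = 36, φ(64) = 32, φ(65) = 48, φ(66) = 20, φ(67) = 66, φ(68) = 32, φ(69) = 44, φ(70) = 24, φ(71) = 70, φ(72) = 24, φ(73) = 72, φ(74) = 36, φ(75) = 40, φ(76) = 36, φ(77) = 60, φ(78) = 24, φ(79) = 78, φ(80) = 32, φ(81) = 54, φ(82) = 40, φ(83) = 82, φ(84) = 24, φ(85) = 64, φ(86) = 42, φ(87) = 56, φ(88) = 40, φ(89) = 88, φ(90) = 24, φ(91) = 72, φ(92) = 44, φ(93) = 60, φ(94) = 46, φ(95) = 72, φ(96) = 32, φ(97) = 96, φ(98) = 42, φ(99) = 60, φ(100) = 40, φ(101) = 100. Summing all 101 values: 3144. (Average order: Σ_{n ≤ x} φ(n) ~ (3/π²) x². For x = 101, (3/π²)·101² ≈ 3100.73.)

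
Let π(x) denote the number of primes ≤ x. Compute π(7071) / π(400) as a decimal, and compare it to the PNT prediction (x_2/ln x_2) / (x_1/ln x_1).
π(7071)/π(400) = 908/78 ≈ 11.6410;  PNT prediction ≈ 11.9491.

π(400) = 78 and π(7071) = 908, so π(7071)/π(400) ≈ 11.6410. The PNT-predicted ratio is (7071/ln(7071)) / (400/ln(400)) ≈ 11.9491. The two agree to within a few percent, as expected.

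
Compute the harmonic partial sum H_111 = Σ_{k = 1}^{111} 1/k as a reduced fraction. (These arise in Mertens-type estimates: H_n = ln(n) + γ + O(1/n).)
H_111 = 813811190043550229600356295599093692454010452277/153803387341307877636928566091115101174034840640

Direct summation: H_111 = 1 + 1/2 + ... + 1/111. The least common denominator is lcm(1, ..., 111) = 8459186303771933270031071135011330564571916235200; over this denominator the numerator is 8459186303771933270031071135011330564571916235200 + 4229593151885966635015535567505665282285958117600 + 2819728767923977756677023711670443521523972078400 + 2114796575942983317507767783752832641142979058800 + 1691837260754386654006214227002266112914383247040 + 1409864383961988878338511855835221760761986039200 + 1208455186253133324290153019287332937795988033600 + 1057398287971491658753883891876416320571489529400 + 939909589307992585559007903890147840507990692800 + 845918630377193327003107113501133056457191623520 + 769016936706539388184642830455575505870174203200 + 704932191980994439169255927917610880380993019600 + 650706638751687174617774702693179274197839710400 + 604227593126566662145076509643666468897994016800 + 563945753584795551335404742334088704304794415680 + 528699143985745829376941945938208160285744764700 + 497599194339525486472415949118313562621877425600 + 469954794653996292779503951945073920253995346400 + 445220331777470172106898480790070029714311380800 + 422959315188596663501553556750566528228595811760 + 402818395417711108096717673095777645931996011200 + 384508468353269694092321415227787752935087101600 + 367790708859649272610046571087449154981387662400 + 352466095990497219584627963958805440190496509800 + 338367452150877330801242845400453222582876649408 + 325353319375843587308887351346589637098919855200 + 313303196435997528519669301296715946835996897600 + 302113796563283331072538254821833234448997008400 + 291696079440411492070036935690045881536962628800 + 281972876792397775667702371167044352152397207840 + 272876977541030105484873262419720340792642459200 + 264349571992872914688470972969104080142872382350 + 256338978902179796061547610151858501956724734400 + 248799597169762743236207974559156781310938712800 + 241691037250626664858030603857466587559197606720 + 234977397326998146389751975972536960126997673200 + 228626656858700899190028949594900826069511249600 + 222610165888735086053449240395035014857155690400 + 216902212917229058205924900897726424732613236800 + 211479657594298331750776778375283264114297905880 + 206321617165169104147099295975886111331022347200 + 201409197708855554048358836547888822965998005600 + 196725262878417052791420258953751873594695726400 + 192254234176634847046160707613893876467543550800 + 187981917861598517111801580778029568101598138560 + 183895354429824636305023285543724577490693831200 + 179982687314296452553852577340666607756849281600 + 176233047995248609792313981979402720095248254900 + 172636455179019046327164717041047562542284004800 + 169183726075438665400621422700226611291438324704 + 165866398113175162157471983039437854207292475200 + 162676659687921793654443675673294818549459927600 + 159607288750413835283605115754930765369281438400 + 156651598217998764259834650648357973417998448800 + 153803387341307877636928566091115101174034840640 + 151056898281641665536269127410916617224498504200 + 148406777259156724035632826930023343238103793600 + 145848039720205746035018467845022940768481314400 + 143376039046981919831035103983242890924947732800 + 140986438396198887833851185583522176076198603920 + 138675185307736610984115920246087386304457643200 + 136438488770515052742436631209860170396321229600 + 134272798472570369365572557698592548643998670400 + 132174785996436457344235486484552040071436191175 + 130141327750337434923554940538635854839567942080 + 128169489451089898030773805075929250978362367200 + 126256511996596018955687628880766127829431585600 + 124399798584881371618103987279578390655469356400 + 122596902953216424203348857029149718327129220800 + 120845518625313332429015301928733293779598803360 + 119143469067210327746916494859314514993970651200 + 117488698663499073194875987986268480063498836600 + 115879264435231962603165358013853843350300222400 + 114313328429350449595014474797450413034755624800 + 112789150716959110267080948466817740860958883136 + 111305082944367543026724620197517507428577845200 + 109859562386648484026377547207939357981453457600 + 108451106458614529102962450448863212366306618400 + 107078307642682699620646470063434564108505268800 + 105739828797149165875388389187641632057148952940 + 104434398811999176173223100432238648945332299200 + 103160808582584552073549647987943055665511173600 + 101917907274360641807603266686883500777974894400 + 100704598854427777024179418273944411482999002800 + 99519838867905097294483189823662712524375485120 + 98362631439208526395710129476875936797347863200 + 97232026480137164023345645230015293845654209600 + 96127117088317423523080353806946938233771775400 + 95047037121032958090236754325970006343504676800 + 93990958930799258555900790389014784050799069280 + 92958091250241024945396386099025610599691387200 + 91947677214912318152511642771862288745346915600 + 90958992513676701828291087473240113597547486400 + 89991343657148226276926288670333303878424640800 + 89044066355494034421379696158014005942862276160 + 88116523997624304896156990989701360047624127450 + 87208106224452920309598671494962170768782641600 + 86318227589509523163582358520523781271142002400 + 85446326300726598687182536717286167318908244800 + 84591863037719332700310711350113305645719162352 + 83754319839326071980505654802092381827444715200 + 82933199056587581078735991519718927103646237600 + 82128022366717798738165739174867287034678798400 + 81338329843960896827221837836647409274729963800 + 80563679083542221619343534619155529186399202240 + 79803644375206917641802557877465382684640719200 + 79057815923102180093748328364591874435251553600 + 78325799108999382129917325324178986708999224400 + 77607213796072782293863037935883766647448772800 + 76901693670653938818464283045557550587017420320 + 76208885619566966396676316531633608689837083200 = 44759615452395262628019596257950153084970574875235, so H_111 = 44759615452395262628019596257950153084970574875235/8459186303771933270031071135011330564571916235200; reducing by gcd(44759615452395262628019596257950153084970574875235, 8459186303771933270031071135011330564571916235200) = 55 gives 813811190043550229600356295599093692454010452277/153803387341307877636928566091115101174034840640 ≈ 5.29124. (The PNT-adjacent estimate ln(111) + γ ≈ 5.28675 matches within O(1/n).)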